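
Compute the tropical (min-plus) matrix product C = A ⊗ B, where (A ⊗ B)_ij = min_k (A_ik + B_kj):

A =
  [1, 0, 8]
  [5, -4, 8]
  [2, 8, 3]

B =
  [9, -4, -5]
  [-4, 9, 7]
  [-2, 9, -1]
A ⊗ B =
  [-4, -3, -4]
  [-8, 1, 0]
  [1, -2, -3]

Apply the min-plus product entry-by-entry:
  C[0][0] = min over k of (A[0][0] + B[0][0] = 1 + 9 = 10, A[0][1] + B[1][0] = 0 + -4 = -4, A[0][2] + B[2][0] = 8 + -2 = 6) = -4 (attained at k = 1)
  C[0][1] = min over k of (A[0][0] + B[0][1] = 1 + -4 = -3, A[0][1] + B[1][1] = 0 + 9 = 9, A[0][2] + B[2][1] = 8 + 9 = 17) = -3 (attained at k = 0)
  C[0][2] = min over k of (A[0][0] + B[0][2] = 1 + -5 = -4, A[0][1] + B[1][2] = 0 + 7 = 7, A[0][2] + B[2][2] = 8 + -1 = 7) = -4 (attained at k = 0)
  C[1][0] = min over k of (A[1][0] + B[0][0] = 5 + 9 = 14, A[1][1] + B[1][0] = -4 + -4 = -8, A[1][2] + B[2][0] = 8 + -2 = 6) = -8 (attained at k = 1)
  C[1][1] = min over k of (A[1][0] + B[0][1] = 5 + -4 = 1, A[1][1] + B[1][1] = -4 + 9 = 5, A[1][2] + B[2][1] = 8 + 9 = 17) = 1 (attained at k = 0)
  C[1][2] = min over k of (A[1][0] + B[0][2] = 5 + -5 = 0, A[1][1] + B[1][2] = -4 + 7 = 3, A[1][2] + B[2][2] = 8 + -1 = 7) = 0 (attained at k = 0)
  C[2][0] = min over k of (A[2][0] + B[0][0] = 2 + 9 = 11, A[2][1] + B[1][0] = 8 + -4 = 4, A[2][2] + B[2][0] = 3 + -2 = 1) = 1 (attained at k = 2)
  C[2][1] = min over k of (A[2][0] + B[0][1] = 2 + -4 = -2, A[2][1] + B[1][1] = 8 + 9 = 17, A[2][2] + B[2][1] = 3 + 9 = 12) = -2 (attained at k = 0)
  C[2][2] = min over k of (A[2][0] + B[0][2] = 2 + -5 = -3, A[2][1] + B[1][2] = 8 + 7 = 15, A[2][2] + B[2][2] = 3 + -1 = 2) = -3 (attained at k = 0)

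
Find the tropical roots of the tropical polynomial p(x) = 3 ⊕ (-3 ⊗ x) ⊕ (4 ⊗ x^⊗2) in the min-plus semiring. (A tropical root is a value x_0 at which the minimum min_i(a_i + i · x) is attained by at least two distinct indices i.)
Roots: {-7, 6}

Each tropical root is a break point of the lower envelope of the lines y = a_i + i · x (there are 3 lines, with slopes 0, 1, ..., 2). Only the lines that attain the minimum somewhere contribute to roots; other lines are dominated. Here the surviving (envelope) indices are i = 2, i = 1, i = 0.
Intersections between consecutive envelope lines give the roots: for adjacent envelope indices i < j the intersection is x = (a_i − a_j) / (j − i). Reading off the sorted break points: {-7, 6}.
Verification: at each break x_0, at least two indices attain the minimum of min_i(a_i + i · x_0).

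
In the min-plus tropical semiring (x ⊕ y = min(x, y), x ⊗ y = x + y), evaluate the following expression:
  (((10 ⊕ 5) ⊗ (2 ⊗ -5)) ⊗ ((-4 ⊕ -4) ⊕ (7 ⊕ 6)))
(((10 ⊕ 5) ⊗ (2 ⊗ -5)) ⊗ ((-4 ⊕ -4) ⊕ (7 ⊕ 6))) = -2

Expand innermost to outermost. Recall ⊕ takes the minimum of its arguments and ⊗ takes their sum. Working out the expression (((10 ⊕ 5) ⊗ (2 ⊗ -5)) ⊗ ((-4 ⊕ -4) ⊕ (7 ⊕ 6))) gives -2.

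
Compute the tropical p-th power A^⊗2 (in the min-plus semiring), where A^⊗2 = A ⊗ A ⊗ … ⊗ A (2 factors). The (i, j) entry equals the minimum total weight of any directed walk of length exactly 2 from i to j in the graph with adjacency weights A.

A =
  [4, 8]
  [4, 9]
A^⊗2 =
  [8, 12]
  [8, 12]

Each entry (A^⊗2)_ij equals the minimum over all length-2 walks i = v_0 → v_1 → … → v_2 = j of Σ_t A[v_t][v_{t+1}]. For example, for (i, j) = (0, 1) we minimise over 2 possible intermediate vertex sequences; the minimum is 12, attained along the walk 0 → 0 → 1.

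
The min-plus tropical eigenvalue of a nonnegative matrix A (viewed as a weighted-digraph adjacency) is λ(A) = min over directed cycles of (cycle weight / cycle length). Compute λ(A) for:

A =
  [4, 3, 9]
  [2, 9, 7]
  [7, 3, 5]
λ(A) = 5/2

Enumerate directed cycles and compute their means (weight / length). Sample:
  cycle 0 → 0: weight = 4, length = 1, mean = 4/1 ≈ 4.000
  cycle 1 → 1: weight = 9, length = 1, mean = 9/1 ≈ 9.000
  cycle 2 → 2: weight = 5, length = 1, mean = 5/1 ≈ 5.000
  cycle 0 → 1 → 0: weight = 5, length = 2, mean = 5/2 ≈ 2.500
  cycle 0 → 2 → 0: weight = 16, length = 2, mean = 16/2 ≈ 8.000
  cycle 1 → 0 → 1: weight = 5, length = 2, mean = 5/2 ≈ 2.500
Minimum mean = 2.500, attained e.g. along the cycle 0 → 1 → 0 with weight 5 and length 2. So λ(A) = 5/2 = 5/2.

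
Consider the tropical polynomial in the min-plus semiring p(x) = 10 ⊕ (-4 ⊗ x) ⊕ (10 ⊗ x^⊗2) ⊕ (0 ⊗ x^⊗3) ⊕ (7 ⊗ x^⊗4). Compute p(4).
p(4) = 0

A tropical monomial a ⊗ x^⊗i evaluates to a + i · x. Evaluating each term at x = 4:
  Term 0 contributes 10 + 0 · 4 = 10
  Term 1 contributes -4 + 1 · 4 = 0
  Term 2 contributes 10 + 2 · 4 = 18
  Term 3 contributes 0 + 3 · 4 = 12
  Term 4 contributes 7 + 4 · 4 = 23
p(4) = ⊕ of these = min[10, 0, 18, 12, 23] = 0.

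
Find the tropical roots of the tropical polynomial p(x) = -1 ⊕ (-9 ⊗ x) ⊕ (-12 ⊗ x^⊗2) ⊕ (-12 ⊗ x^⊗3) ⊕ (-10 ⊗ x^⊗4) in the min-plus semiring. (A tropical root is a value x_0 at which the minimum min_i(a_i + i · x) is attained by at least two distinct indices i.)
Roots: {-2, 0, 3, 8}

Each tropical root is a break point of the lower envelope of the lines y = a_i + i · x (there are 5 lines, with slopes 0, 1, ..., 4). Only the lines that attain the minimum somewhere contribute to roots; other lines are dominated. Here the surviving (envelope) indices are i = 4, i = 3, i = 2, i = 1, i = 0.
Intersections between consecutive envelope lines give the roots: for adjacent envelope indices i < j the intersection is x = (a_i − a_j) / (j − i). Reading off the sorted break points: {-2, 0, 3, 8}.
Verification: at each break x_0, at least two indices attain the minimum of min_i(a_i + i · x_0).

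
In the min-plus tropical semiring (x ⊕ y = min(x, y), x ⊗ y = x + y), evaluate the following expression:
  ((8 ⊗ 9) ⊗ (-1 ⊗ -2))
((8 ⊗ 9) ⊗ (-1 ⊗ -2)) = 14

Expand innermost to outermost. Recall ⊕ takes the minimum of its arguments and ⊗ takes their sum. Working out the expression ((8 ⊗ 9) ⊗ (-1 ⊗ -2)) gives 14.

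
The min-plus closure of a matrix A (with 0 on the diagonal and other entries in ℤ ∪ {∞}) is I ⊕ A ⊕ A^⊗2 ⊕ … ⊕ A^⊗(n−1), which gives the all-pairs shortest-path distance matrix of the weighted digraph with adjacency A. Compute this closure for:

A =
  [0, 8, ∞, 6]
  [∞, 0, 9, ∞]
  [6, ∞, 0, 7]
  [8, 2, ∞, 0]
Closure =
  [0, 8, 17, 6]
  [15, 0, 9, 16]
  [6, 9, 0, 7]
  [8, 2, 11, 0]

This is the Floyd-Warshall all-pairs shortest-path computation. For each intermediate vertex k = 0, 1, …, 3, update dist[i][j] ← min(dist[i][j], dist[i][k] + dist[k][j]). The final matrix gives, for each (i, j), the minimum total weight of any directed path from i to j (possibly empty when i = j).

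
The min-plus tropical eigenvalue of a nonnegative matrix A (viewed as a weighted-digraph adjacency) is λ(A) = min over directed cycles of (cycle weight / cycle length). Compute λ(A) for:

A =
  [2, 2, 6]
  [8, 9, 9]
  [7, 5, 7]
λ(A) = 2

Enumerate directed cycles and compute their means (weight / length). Sample:
  cycle 0 → 0: weight = 2, length = 1, mean = 2/1 ≈ 2.000
  cycle 1 → 1: weight = 9, length = 1, mean = 9/1 ≈ 9.000
  cycle 2 → 2: weight = 7, length = 1, mean = 7/1 ≈ 7.000
  cycle 0 → 1 → 0: weight = 10, length = 2, mean = 10/2 ≈ 5.000
  cycle 0 → 2 → 0: weight = 13, length = 2, mean = 13/2 ≈ 6.500
  cycle 1 → 0 → 1: weight = 10, length = 2, mean = 10/2 ≈ 5.000
Minimum mean = 2.000, attained e.g. along the cycle 0 → 0 with weight 2 and length 1. So λ(A) = 2/1 = 2.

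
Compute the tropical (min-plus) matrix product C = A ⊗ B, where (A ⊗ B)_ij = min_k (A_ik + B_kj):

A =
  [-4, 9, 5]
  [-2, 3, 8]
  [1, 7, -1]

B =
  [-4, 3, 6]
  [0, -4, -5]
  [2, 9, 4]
A ⊗ B =
  [-8, -1, 2]
  [-6, -1, -2]
  [-3, 3, 2]

Apply the min-plus product entry-by-entry:
  C[0][0] = min over k of (A[0][0] + B[0][0] = -4 + -4 = -8, A[0][1] + B[1][0] = 9 + 0 = 9, A[0][2] + B[2][0] = 5 + 2 = 7) = -8 (attained at k = 0)
  C[0][1] = min over k of (A[0][0] + B[0][1] = -4 + 3 = -1, A[0][1] + B[1][1] = 9 + -4 = 5, A[0][2] + B[2][1] = 5 + 9 = 14) = -1 (attained at k = 0)
  C[0][2] = min over k of (A[0][0] + B[0][2] = -4 + 6 = 2, A[0][1] + B[1][2] = 9 + -5 = 4, A[0][2] + B[2][2] = 5 + 4 = 9) = 2 (attained at k = 0)
  C[1][0] = min over k of (A[1][0] + B[0][0] = -2 + -4 = -6, A[1][1] + B[1][0] = 3 + 0 = 3, A[1][2] + B[2][0] = 8 + 2 = 10) = -6 (attained at k = 0)
  C[1][1] = min over k of (A[1][0] + B[0][1] = -2 + 3 = 1, A[1][1] + B[1][1] = 3 + -4 = -1, A[1][2] + B[2][1] = 8 + 9 = 17) = -1 (attained at k = 1)
  C[1][2] = min over k of (A[1][0] + B[0][2] = -2 + 6 = 4, A[1][1] + B[1][2] = 3 + -5 = -2, A[1][2] + B[2][2] = 8 + 4 = 12) = -2 (attained at k = 1)
  C[2][0] = min over k of (A[2][0] + B[0][0] = 1 + -4 = -3, A[2][1] + B[1][0] = 7 + 0 = 7, A[2][2] + B[2][0] = -1 + 2 = 1) = -3 (attained at k = 0)
  C[2][1] = min over k of (A[2][0] + B[0][1] = 1 + 3 = 4, A[2][1] + B[1][1] = 7 + -4 = 3, A[2][2] + B[2][1] = -1 + 9 = 8) = 3 (attained at k = 1)
  C[2][2] = min over k of (A[2][0] + B[0][2] = 1 + 6 = 7, A[2][1] + B[1][2] = 7 + -5 = 2, A[2][2] + B[2][2] = -1 + 4 = 3) = 2 (attained at k = 1)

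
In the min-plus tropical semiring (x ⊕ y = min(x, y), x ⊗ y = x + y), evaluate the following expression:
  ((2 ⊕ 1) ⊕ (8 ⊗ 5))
((2 ⊕ 1) ⊕ (8 ⊗ 5)) = 1

Expand innermost to outermost. Recall ⊕ takes the minimum of its arguments and ⊗ takes their sum. Working out the expression ((2 ⊕ 1) ⊕ (8 ⊗ 5)) gives 1.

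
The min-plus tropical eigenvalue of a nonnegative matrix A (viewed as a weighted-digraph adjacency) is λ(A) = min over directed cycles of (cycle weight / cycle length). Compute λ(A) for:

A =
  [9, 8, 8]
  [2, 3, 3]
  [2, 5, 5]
λ(A) = 3

Enumerate directed cycles and compute their means (weight / length). Sample:
  cycle 0 → 0: weight = 9, length = 1, mean = 9/1 ≈ 9.000
  cycle 1 → 1: weight = 3, length = 1, mean = 3/1 ≈ 3.000
  cycle 2 → 2: weight = 5, length = 1, mean = 5/1 ≈ 5.000
  cycle 0 → 1 → 0: weight = 10, length = 2, mean = 10/2 ≈ 5.000
  cycle 0 → 2 → 0: weight = 10, length = 2, mean = 10/2 ≈ 5.000
  cycle 1 → 0 → 1: weight = 10, length = 2, mean = 10/2 ≈ 5.000
Minimum mean = 3.000, attained e.g. along the cycle 1 → 1 with weight 3 and length 1. So λ(A) = 3/1 = 3.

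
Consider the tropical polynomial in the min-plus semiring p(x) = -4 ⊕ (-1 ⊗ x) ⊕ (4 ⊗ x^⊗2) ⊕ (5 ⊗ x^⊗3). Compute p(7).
p(7) = -4

A tropical monomial a ⊗ x^⊗i evaluates to a + i · x. Evaluating each term at x = 7:
  Term 0 contributes -4 + 0 · 7 = -4
  Term 1 contributes -1 + 1 · 7 = 6
  Term 2 contributes 4 + 2 · 7 = 18
  Term 3 contributes 5 + 3 · 7 = 26
p(7) = ⊕ of these = min[-4, 6, 18, 26] = -4.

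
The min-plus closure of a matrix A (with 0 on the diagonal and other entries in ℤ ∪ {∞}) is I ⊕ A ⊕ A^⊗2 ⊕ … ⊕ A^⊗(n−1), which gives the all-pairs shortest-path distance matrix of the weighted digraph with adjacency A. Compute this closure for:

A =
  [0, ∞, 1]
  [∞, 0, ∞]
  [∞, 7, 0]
Closure =
  [0, 8, 1]
  [∞, 0, ∞]
  [∞, 7, 0]

This is the Floyd-Warshall all-pairs shortest-path computation. For each intermediate vertex k = 0, 1, …, 2, update dist[i][j] ← min(dist[i][j], dist[i][k] + dist[k][j]). The final matrix gives, for each (i, j), the minimum total weight of any directed path from i to j (possibly empty when i = j).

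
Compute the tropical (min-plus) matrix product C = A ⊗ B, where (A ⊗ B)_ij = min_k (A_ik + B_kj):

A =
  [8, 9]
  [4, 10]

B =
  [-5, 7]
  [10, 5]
A ⊗ B =
  [3, 14]
  [-1, 11]

Apply the min-plus product entry-by-entry:
  C[0][0] = min over k of (A[0][0] + B[0][0] = 8 + -5 = 3, A[0][1] + B[1][0] = 9 + 10 = 19) = 3 (attained at k = 0)
  C[0][1] = min over k of (A[0][0] + B[0][1] = 8 + 7 = 15, A[0][1] + B[1][1] = 9 + 5 = 14) = 14 (attained at k = 1)
  C[1][0] = min over k of (A[1][0] + B[0][0] = 4 + -5 = -1, A[1][1] + B[1][0] = 10 + 10 = 20) = -1 (attained at k = 0)
  C[1][1] = min over k of (A[1][0] + B[0][1] = 4 + 7 = 11, A[1][1] + B[1][1] = 10 + 5 = 15) = 11 (attained at k = 0)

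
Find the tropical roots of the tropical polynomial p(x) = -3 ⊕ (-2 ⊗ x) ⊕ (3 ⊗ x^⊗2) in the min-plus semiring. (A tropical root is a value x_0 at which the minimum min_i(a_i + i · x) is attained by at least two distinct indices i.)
Roots: {-5, -1}

Each tropical root is a break point of the lower envelope of the lines y = a_i + i · x (there are 3 lines, with slopes 0, 1, ..., 2). Only the lines that attain the minimum somewhere contribute to roots; other lines are dominated. Here the surviving (envelope) indices are i = 2, i = 1, i = 0.
Intersections between consecutive envelope lines give the roots: for adjacent envelope indices i < j the intersection is x = (a_i − a_j) / (j − i). Reading off the sorted break points: {-5, -1}.
Verification: at each break x_0, at least two indices attain the minimum of min_i(a_i + i · x_0).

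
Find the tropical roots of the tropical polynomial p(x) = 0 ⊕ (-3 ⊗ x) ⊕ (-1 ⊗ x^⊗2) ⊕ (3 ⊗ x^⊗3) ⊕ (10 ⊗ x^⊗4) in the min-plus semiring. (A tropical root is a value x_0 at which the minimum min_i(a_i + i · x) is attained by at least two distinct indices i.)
Roots: {-7, -4, -2, 3}

Each tropical root is a break point of the lower envelope of the lines y = a_i + i · x (there are 5 lines, with slopes 0, 1, ..., 4). Only the lines that attain the minimum somewhere contribute to roots; other lines are dominated. Here the surviving (envelope) indices are i = 4, i = 3, i = 2, i = 1, i = 0.
Intersections between consecutive envelope lines give the roots: for adjacent envelope indices i < j the intersection is x = (a_i − a_j) / (j − i). Reading off the sorted break points: {-7, -4, -2, 3}.
Verification: at each break x_0, at least two indices attain the minimum of min_i(a_i + i · x_0).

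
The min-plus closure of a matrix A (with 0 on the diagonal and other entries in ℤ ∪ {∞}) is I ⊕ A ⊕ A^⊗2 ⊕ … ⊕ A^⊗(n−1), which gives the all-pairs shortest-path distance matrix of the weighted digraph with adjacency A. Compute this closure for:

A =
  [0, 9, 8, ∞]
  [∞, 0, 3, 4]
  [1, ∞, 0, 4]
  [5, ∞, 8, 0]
Closure =
  [0, 9, 8, 12]
  [4, 0, 3, 4]
  [1, 10, 0, 4]
  [5, 14, 8, 0]

This is the Floyd-Warshall all-pairs shortest-path computation. For each intermediate vertex k = 0, 1, …, 3, update dist[i][j] ← min(dist[i][j], dist[i][k] + dist[k][j]). The final matrix gives, for each (i, j), the minimum total weight of any directed path from i to j (possibly empty when i = j).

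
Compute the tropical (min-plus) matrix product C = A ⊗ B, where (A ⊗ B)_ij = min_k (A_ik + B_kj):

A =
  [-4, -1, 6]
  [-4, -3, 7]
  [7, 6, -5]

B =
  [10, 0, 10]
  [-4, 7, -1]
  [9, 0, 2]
A ⊗ B =
  [-5, -4, -2]
  [-7, -4, -4]
  [2, -5, -3]

Apply the min-plus product entry-by-entry:
  C[0][0] = min over k of (A[0][0] + B[0][0] = -4 + 10 = 6, A[0][1] + B[1][0] = -1 + -4 = -5, A[0][2] + B[2][0] = 6 + 9 = 15) = -5 (attained at k = 1)
  C[0][1] = min over k of (A[0][0] + B[0][1] = -4 + 0 = -4, A[0][1] + B[1][1] = -1 + 7 = 6, A[0][2] + B[2][1] = 6 + 0 = 6) = -4 (attained at k = 0)
  C[0][2] = min over k of (A[0][0] + B[0][2] = -4 + 10 = 6, A[0][1] + B[1][2] = -1 + -1 = -2, A[0][2] + B[2][2] = 6 + 2 = 8) = -2 (attained at k = 1)
  C[1][0] = min over k of (A[1][0] + B[0][0] = -4 + 10 = 6, A[1][1] + B[1][0] = -3 + -4 = -7, A[1][2] + B[2][0] = 7 + 9 = 16) = -7 (attained at k = 1)
  C[1][1] = min over k of (A[1][0] + B[0][1] = -4 + 0 = -4, A[1][1] + B[1][1] = -3 + 7 = 4, A[1][2] + B[2][1] = 7 + 0 = 7) = -4 (attained at k = 0)
  C[1][2] = min over k of (A[1][0] + B[0][2] = -4 + 10 = 6, A[1][1] + B[1][2] = -3 + -1 = -4, A[1][2] + B[2][2] = 7 + 2 = 9) = -4 (attained at k = 1)
  C[2][0] = min over k of (A[2][0] + B[0][0] = 7 + 10 = 17, A[2][1] + B[1][0] = 6 + -4 = 2, A[2][2] + B[2][0] = -5 + 9 = 4) = 2 (attained at k = 1)
  C[2][1] = min over k of (A[2][0] + B[0][1] = 7 + 0 = 7, A[2][1] + B[1][1] = 6 + 7 = 13, A[2][2] + B[2][1] = -5 + 0 = -5) = -5 (attained at k = 2)
  C[2][2] = min over k of (A[2][0] + B[0][2] = 7 + 10 = 17, A[2][1] + B[1][2] = 6 + -1 = 5, A[2][2] + B[2][2] = -5 + 2 = -3) = -3 (attained at k = 2)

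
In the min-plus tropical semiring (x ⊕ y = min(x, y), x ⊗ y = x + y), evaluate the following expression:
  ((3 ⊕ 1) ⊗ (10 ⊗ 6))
((3 ⊕ 1) ⊗ (10 ⊗ 6)) = 17

Expand innermost to outermost. Recall ⊕ takes the minimum of its arguments and ⊗ takes their sum. Working out the expression ((3 ⊕ 1) ⊗ (10 ⊗ 6)) gives 17.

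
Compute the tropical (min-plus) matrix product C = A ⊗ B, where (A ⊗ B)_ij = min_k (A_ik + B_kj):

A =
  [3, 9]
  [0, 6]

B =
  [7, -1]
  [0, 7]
A ⊗ B =
  [9, 2]
  [6, -1]

Apply the min-plus product entry-by-entry:
  C[0][0] = min over k of (A[0][0] + B[0][0] = 3 + 7 = 10, A[0][1] + B[1][0] = 9 + 0 = 9) = 9 (attained at k = 1)
  C[0][1] = min over k of (A[0][0] + B[0][1] = 3 + -1 = 2, A[0][1] + B[1][1] = 9 + 7 = 16) = 2 (attained at k = 0)
  C[1][0] = min over k of (A[1][0] + B[0][0] = 0 + 7 = 7, A[1][1] + B[1][0] = 6 + 0 = 6) = 6 (attained at k = 1)
  C[1][1] = min over k of (A[1][0] + B[0][1] = 0 + -1 = -1, A[1][1] + B[1][1] = 6 + 7 = 13) = -1 (attained at k = 0)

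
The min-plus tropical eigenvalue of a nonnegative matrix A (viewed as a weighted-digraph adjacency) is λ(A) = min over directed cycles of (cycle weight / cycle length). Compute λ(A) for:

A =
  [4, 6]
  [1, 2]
λ(A) = 2

Enumerate directed cycles and compute their means (weight / length). Sample:
  cycle 0 → 0: weight = 4, length = 1, mean = 4/1 ≈ 4.000
  cycle 1 → 1: weight = 2, length = 1, mean = 2/1 ≈ 2.000
  cycle 0 → 1 → 0: weight = 7, length = 2, mean = 7/2 ≈ 3.500
  cycle 1 → 0 → 1: weight = 7, length = 2, mean = 7/2 ≈ 3.500
Minimum mean = 2.000, attained e.g. along the cycle 1 → 1 with weight 2 and length 1. So λ(A) = 2/1 = 2.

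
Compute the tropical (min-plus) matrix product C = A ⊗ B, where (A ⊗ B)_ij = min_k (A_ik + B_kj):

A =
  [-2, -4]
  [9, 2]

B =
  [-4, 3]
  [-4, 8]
A ⊗ B =
  [-8, 1]
  [-2, 10]

Apply the min-plus product entry-by-entry:
  C[0][0] = min over k of (A[0][0] + B[0][0] = -2 + -4 = -6, A[0][1] + B[1][0] = -4 + -4 = -8) = -8 (attained at k = 1)
  C[0][1] = min over k of (A[0][0] + B[0][1] = -2 + 3 = 1, A[0][1] + B[1][1] = -4 + 8 = 4) = 1 (attained at k = 0)
  C[1][0] = min over k of (A[1][0] + B[0][0] = 9 + -4 = 5, A[1][1] + B[1][0] = 2 + -4 = -2) = -2 (attained at k = 1)
  C[1][1] = min over k of (A[1][0] + B[0][1] = 9 + 3 = 12, A[1][1] + B[1][1] = 2 + 8 = 10) = 10 (attained at k = 1)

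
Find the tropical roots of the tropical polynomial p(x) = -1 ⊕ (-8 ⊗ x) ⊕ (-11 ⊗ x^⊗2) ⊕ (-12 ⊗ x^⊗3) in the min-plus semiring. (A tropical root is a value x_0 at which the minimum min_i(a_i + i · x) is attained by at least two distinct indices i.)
Roots: {1, 3, 7}

Each tropical root is a break point of the lower envelope of the lines y = a_i + i · x (there are 4 lines, with slopes 0, 1, ..., 3). Only the lines that attain the minimum somewhere contribute to roots; other lines are dominated. Here the surviving (envelope) indices are i = 3, i = 2, i = 1, i = 0.
Intersections between consecutive envelope lines give the roots: for adjacent envelope indices i < j the intersection is x = (a_i − a_j) / (j − i). Reading off the sorted break points: {1, 3, 7}.
Verification: at each break x_0, at least two indices attain the minimum of min_i(a_i + i · x_0).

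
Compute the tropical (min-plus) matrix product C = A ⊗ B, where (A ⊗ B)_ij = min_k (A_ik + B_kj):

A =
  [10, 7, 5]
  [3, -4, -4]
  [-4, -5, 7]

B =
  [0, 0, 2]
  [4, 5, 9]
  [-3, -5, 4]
A ⊗ B =
  [2, 0, 9]
  [-7, -9, 0]
  [-4, -4, -2]

Apply the min-plus product entry-by-entry:
  C[0][0] = min over k of (A[0][0] + B[0][0] = 10 + 0 = 10, A[0][1] + B[1][0] = 7 + 4 = 11, A[0][2] + B[2][0] = 5 + -3 = 2) = 2 (attained at k = 2)
  C[0][1] = min over k of (A[0][0] + B[0][1] = 10 + 0 = 10, A[0][1] + B[1][1] = 7 + 5 = 12, A[0][2] + B[2][1] = 5 + -5 = 0) = 0 (attained at k = 2)
  C[0][2] = min over k of (A[0][0] + B[0][2] = 10 + 2 = 12, A[0][1] + B[1][2] = 7 + 9 = 16, A[0][2] + B[2][2] = 5 + 4 = 9) = 9 (attained at k = 2)
  C[1][0] = min over k of (A[1][0] + B[0][0] = 3 + 0 = 3, A[1][1] + B[1][0] = -4 + 4 = 0, A[1][2] + B[2][0] = -4 + -3 = -7) = -7 (attained at k = 2)
  C[1][1] = min over k of (A[1][0] + B[0][1] = 3 + 0 = 3, A[1][1] + B[1][1] = -4 + 5 = 1, A[1][2] + B[2][1] = -4 + -5 = -9) = -9 (attained at k = 2)
  C[1][2] = min over k of (A[1][0] + B[0][2] = 3 + 2 = 5, A[1][1] + B[1][2] = -4 + 9 = 5, A[1][2] + B[2][2] = -4 + 4 = 0) = 0 (attained at k = 2)
  C[2][0] = min over k of (A[2][0] + B[0][0] = -4 + 0 = -4, A[2][1] + B[1][0] = -5 + 4 = -1, A[2][2] + B[2][0] = 7 + -3 = 4) = -4 (attained at k = 0)
  C[2][1] = min over k of (A[2][0] + B[0][1] = -4 + 0 = -4, A[2][1] + B[1][1] = -5 + 5 = 0, A[2][2] + B[2][1] = 7 + -5 = 2) = -4 (attained at k = 0)
  C[2][2] = min over k of (A[2][0] + B[0][2] = -4 + 2 = -2, A[2][1] + B[1][2] = -5 + 9 = 4, A[2][2] + B[2][2] = 7 + 4 = 11) = -2 (attained at k = 0)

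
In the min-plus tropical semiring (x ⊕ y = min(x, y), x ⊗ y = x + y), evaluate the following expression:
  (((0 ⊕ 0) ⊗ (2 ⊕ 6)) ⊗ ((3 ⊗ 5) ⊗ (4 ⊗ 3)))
(((0 ⊕ 0) ⊗ (2 ⊕ 6)) ⊗ ((3 ⊗ 5) ⊗ (4 ⊗ 3))) = 17

Expand innermost to outermost. Recall ⊕ takes the minimum of its arguments and ⊗ takes their sum. Working out the expression (((0 ⊕ 0) ⊗ (2 ⊕ 6)) ⊗ ((3 ⊗ 5) ⊗ (4 ⊗ 3))) gives 17.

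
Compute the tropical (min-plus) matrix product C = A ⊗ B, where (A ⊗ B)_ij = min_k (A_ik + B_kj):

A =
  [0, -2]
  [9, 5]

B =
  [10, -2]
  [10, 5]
A ⊗ B =
  [8, -2]
  [15, 7]

Apply the min-plus product entry-by-entry:
  C[0][0] = min over k of (A[0][0] + B[0][0] = 0 + 10 = 10, A[0][1] + B[1][0] = -2 + 10 = 8) = 8 (attained at k = 1)
  C[0][1] = min over k of (A[0][0] + B[0][1] = 0 + -2 = -2, A[0][1] + B[1][1] = -2 + 5 = 3) = -2 (attained at k = 0)
  C[1][0] = min over k of (A[1][0] + B[0][0] = 9 + 10 = 19, A[1][1] + B[1][0] = 5 + 10 = 15) = 15 (attained at k = 1)
  C[1][1] = min over k of (A[1][0] + B[0][1] = 9 + -2 = 7, A[1][1] + B[1][1] = 5 + 5 = 10) = 7 (attained at k = 0)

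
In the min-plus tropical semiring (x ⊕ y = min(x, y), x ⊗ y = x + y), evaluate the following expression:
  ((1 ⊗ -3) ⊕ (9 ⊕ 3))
((1 ⊗ -3) ⊕ (9 ⊕ 3)) = -2

Expand innermost to outermost. Recall ⊕ takes the minimum of its arguments and ⊗ takes their sum. Working out the expression ((1 ⊗ -3) ⊕ (9 ⊕ 3)) gives -2.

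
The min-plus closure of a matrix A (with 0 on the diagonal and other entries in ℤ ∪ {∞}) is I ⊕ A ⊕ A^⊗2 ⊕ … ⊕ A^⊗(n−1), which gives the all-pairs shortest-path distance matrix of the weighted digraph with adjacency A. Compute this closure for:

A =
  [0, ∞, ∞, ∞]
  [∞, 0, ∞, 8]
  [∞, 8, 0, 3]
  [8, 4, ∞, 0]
Closure =
  [0, ∞, ∞, ∞]
  [16, 0, ∞, 8]
  [11, 7, 0, 3]
  [8, 4, ∞, 0]

This is the Floyd-Warshall all-pairs shortest-path computation. For each intermediate vertex k = 0, 1, …, 3, update dist[i][j] ← min(dist[i][j], dist[i][k] + dist[k][j]). The final matrix gives, for each (i, j), the minimum total weight of any directed path from i to j (possibly empty when i = j).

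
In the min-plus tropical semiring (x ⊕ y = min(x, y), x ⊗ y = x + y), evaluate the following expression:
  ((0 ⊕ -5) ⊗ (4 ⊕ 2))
((0 ⊕ -5) ⊗ (4 ⊕ 2)) = -3

Expand innermost to outermost. Recall ⊕ takes the minimum of its arguments and ⊗ takes their sum. Working out the expression ((0 ⊕ -5) ⊗ (4 ⊕ 2)) gives -3.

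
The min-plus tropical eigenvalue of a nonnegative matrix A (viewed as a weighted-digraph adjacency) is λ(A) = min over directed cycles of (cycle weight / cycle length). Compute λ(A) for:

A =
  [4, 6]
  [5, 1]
λ(A) = 1

Enumerate directed cycles and compute their means (weight / length). Sample:
  cycle 0 → 0: weight = 4, length = 1, mean = 4/1 ≈ 4.000
  cycle 1 → 1: weight = 1, length = 1, mean = 1/1 ≈ 1.000
  cycle 0 → 1 → 0: weight = 11, length = 2, mean = 11/2 ≈ 5.500
  cycle 1 → 0 → 1: weight = 11, length = 2, mean = 11/2 ≈ 5.500
Minimum mean = 1.000, attained e.g. along the cycle 1 → 1 with weight 1 and length 1. So λ(A) = 1/1 = 1.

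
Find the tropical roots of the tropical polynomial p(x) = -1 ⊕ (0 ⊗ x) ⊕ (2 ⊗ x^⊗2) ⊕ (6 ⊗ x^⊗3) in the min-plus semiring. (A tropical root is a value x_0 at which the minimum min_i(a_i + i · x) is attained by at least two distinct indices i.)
Roots: {-4, -2, -1}

Each tropical root is a break point of the lower envelope of the lines y = a_i + i · x (there are 4 lines, with slopes 0, 1, ..., 3). Only the lines that attain the minimum somewhere contribute to roots; other lines are dominated. Here the surviving (envelope) indices are i = 3, i = 2, i = 1, i = 0.
Intersections between consecutive envelope lines give the roots: for adjacent envelope indices i < j the intersection is x = (a_i − a_j) / (j − i). Reading off the sorted break points: {-4, -2, -1}.
Verification: at each break x_0, at least two indices attain the minimum of min_i(a_i + i · x_0).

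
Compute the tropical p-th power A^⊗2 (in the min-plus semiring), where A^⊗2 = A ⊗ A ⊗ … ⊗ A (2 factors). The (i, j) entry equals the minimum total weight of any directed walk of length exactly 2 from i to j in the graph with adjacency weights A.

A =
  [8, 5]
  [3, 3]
A^⊗2 =
  [8, 8]
  [6, 6]

Each entry (A^⊗2)_ij equals the minimum over all length-2 walks i = v_0 → v_1 → … → v_2 = j of Σ_t A[v_t][v_{t+1}]. For example, for (i, j) = (0, 1) we minimise over 2 possible intermediate vertex sequences; the minimum is 8, attained along the walk 0 → 1 → 1.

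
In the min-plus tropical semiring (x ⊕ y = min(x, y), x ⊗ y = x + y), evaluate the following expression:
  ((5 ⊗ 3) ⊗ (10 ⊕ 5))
((5 ⊗ 3) ⊗ (10 ⊕ 5)) = 13

Expand innermost to outermost. Recall ⊕ takes the minimum of its arguments and ⊗ takes their sum. Working out the expression ((5 ⊗ 3) ⊗ (10 ⊕ 5)) gives 13.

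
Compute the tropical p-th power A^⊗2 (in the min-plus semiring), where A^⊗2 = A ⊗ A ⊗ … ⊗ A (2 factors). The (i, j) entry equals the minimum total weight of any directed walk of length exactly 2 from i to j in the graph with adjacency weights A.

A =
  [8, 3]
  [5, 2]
A^⊗2 =
  [8, 5]
  [7, 4]

Each entry (A^⊗2)_ij equals the minimum over all length-2 walks i = v_0 → v_1 → … → v_2 = j of Σ_t A[v_t][v_{t+1}]. For example, for (i, j) = (0, 1) we minimise over 2 possible intermediate vertex sequences; the minimum is 5, attained along the walk 0 → 1 → 1.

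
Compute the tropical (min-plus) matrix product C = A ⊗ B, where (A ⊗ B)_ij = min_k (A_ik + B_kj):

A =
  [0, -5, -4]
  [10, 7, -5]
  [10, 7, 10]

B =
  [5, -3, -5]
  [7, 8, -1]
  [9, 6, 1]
A ⊗ B =
  [2, -3, -6]
  [4, 1, -4]
  [14, 7, 5]

Apply the min-plus product entry-by-entry:
  C[0][0] = min over k of (A[0][0] + B[0][0] = 0 + 5 = 5, A[0][1] + B[1][0] = -5 + 7 = 2, A[0][2] + B[2][0] = -4 + 9 = 5) = 2 (attained at k = 1)
  C[0][1] = min over k of (A[0][0] + B[0][1] = 0 + -3 = -3, A[0][1] + B[1][1] = -5 + 8 = 3, A[0][2] + B[2][1] = -4 + 6 = 2) = -3 (attained at k = 0)
  C[0][2] = min over k of (A[0][0] + B[0][2] = 0 + -5 = -5, A[0][1] + B[1][2] = -5 + -1 = -6, A[0][2] + B[2][2] = -4 + 1 = -3) = -6 (attained at k = 1)
  C[1][0] = min over k of (A[1][0] + B[0][0] = 10 + 5 = 15, A[1][1] + B[1][0] = 7 + 7 = 14, A[1][2] + B[2][0] = -5 + 9 = 4) = 4 (attained at k = 2)
  C[1][1] = min over k of (A[1][0] + B[0][1] = 10 + -3 = 7, A[1][1] + B[1][1] = 7 + 8 = 15, A[1][2] + B[2][1] = -5 + 6 = 1) = 1 (attained at k = 2)
  C[1][2] = min over k of (A[1][0] + B[0][2] = 10 + -5 = 5, A[1][1] + B[1][2] = 7 + -1 = 6, A[1][2] + B[2][2] = -5 + 1 = -4) = -4 (attained at k = 2)
  C[2][0] = min over k of (A[2][0] + B[0][0] = 10 + 5 = 15, A[2][1] + B[1][0] = 7 + 7 = 14, A[2][2] + B[2][0] = 10 + 9 = 19) = 14 (attained at k = 1)
  C[2][1] = min over k of (A[2][0] + B[0][1] = 10 + -3 = 7, A[2][1] + B[1][1] = 7 + 8 = 15, A[2][2] + B[2][1] = 10 + 6 = 16) = 7 (attained at k = 0)
  C[2][2] = min over k of (A[2][0] + B[0][2] = 10 + -5 = 5, A[2][1] + B[1][2] = 7 + -1 = 6, A[2][2] + B[2][2] = 10 + 1 = 11) = 5 (attained at k = 0)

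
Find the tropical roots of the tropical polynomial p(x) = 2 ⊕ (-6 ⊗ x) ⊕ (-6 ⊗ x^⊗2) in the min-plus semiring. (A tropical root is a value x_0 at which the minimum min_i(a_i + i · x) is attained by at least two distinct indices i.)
Roots: {0, 8}

Each tropical root is a break point of the lower envelope of the lines y = a_i + i · x (there are 3 lines, with slopes 0, 1, ..., 2). Only the lines that attain the minimum somewhere contribute to roots; other lines are dominated. Here the surviving (envelope) indices are i = 2, i = 1, i = 0.
Intersections between consecutive envelope lines give the roots: for adjacent envelope indices i < j the intersection is x = (a_i − a_j) / (j − i). Reading off the sorted break points: {0, 8}.
Verification: at each break x_0, at least two indices attain the minimum of min_i(a_i + i · x_0).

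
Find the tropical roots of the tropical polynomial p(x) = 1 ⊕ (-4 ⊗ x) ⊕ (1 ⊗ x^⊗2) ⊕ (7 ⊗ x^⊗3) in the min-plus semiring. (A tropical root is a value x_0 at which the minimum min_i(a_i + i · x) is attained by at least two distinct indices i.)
Roots: {-6, -5, 5}

Each tropical root is a break point of the lower envelope of the lines y = a_i + i · x (there are 4 lines, with slopes 0, 1, ..., 3). Only the lines that attain the minimum somewhere contribute to roots; other lines are dominated. Here the surviving (envelope) indices are i = 3, i = 2, i = 1, i = 0.
Intersections between consecutive envelope lines give the roots: for adjacent envelope indices i < j the intersection is x = (a_i − a_j) / (j − i). Reading off the sorted break points: {-6, -5, 5}.
Verification: at each break x_0, at least two indices attain the minimum of min_i(a_i + i · x_0).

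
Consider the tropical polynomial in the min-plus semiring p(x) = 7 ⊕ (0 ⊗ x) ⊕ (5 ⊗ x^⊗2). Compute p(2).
p(2) = 2

A tropical monomial a ⊗ x^⊗i evaluates to a + i · x. Evaluating each term at x = 2:
  Term 0 contributes 7 + 0 · 2 = 7
  Term 1 contributes 0 + 1 · 2 = 2
  Term 2 contributes 5 + 2 · 2 = 9
p(2) = ⊕ of these = min[7, 2, 9] = 2.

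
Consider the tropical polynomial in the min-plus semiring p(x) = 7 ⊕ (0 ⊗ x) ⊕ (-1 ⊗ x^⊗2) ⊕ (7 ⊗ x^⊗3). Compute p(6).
p(6) = 6

A tropical monomial a ⊗ x^⊗i evaluates to a + i · x. Evaluating each term at x = 6:
  Term 0 contributes 7 + 0 · 6 = 7
  Term 1 contributes 0 + 1 · 6 = 6
  Term 2 contributes -1 + 2 · 6 = 11
  Term 3 contributes 7 + 3 · 6 = 25
p(6) = ⊕ of these = min[7, 6, 11, 25] = 6.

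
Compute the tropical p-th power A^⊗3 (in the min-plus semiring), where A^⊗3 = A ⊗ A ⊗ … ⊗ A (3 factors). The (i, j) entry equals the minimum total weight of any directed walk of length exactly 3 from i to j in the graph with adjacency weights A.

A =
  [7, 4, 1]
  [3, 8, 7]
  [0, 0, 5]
A^⊗3 =
  [4, 5, 2]
  [4, 4, 8]
  [1, 1, 4]

Each entry (A^⊗3)_ij equals the minimum over all length-3 walks i = v_0 → v_1 → … → v_3 = j of Σ_t A[v_t][v_{t+1}]. For example, for (i, j) = (0, 2) we minimise over 9 possible intermediate vertex sequences; the minimum is 2, attained along the walk 0 → 2 → 0 → 2.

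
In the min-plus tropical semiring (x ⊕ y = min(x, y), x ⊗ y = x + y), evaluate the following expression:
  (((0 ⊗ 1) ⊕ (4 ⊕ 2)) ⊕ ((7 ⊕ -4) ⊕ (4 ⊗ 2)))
(((0 ⊗ 1) ⊕ (4 ⊕ 2)) ⊕ ((7 ⊕ -4) ⊕ (4 ⊗ 2))) = -4

Expand innermost to outermost. Recall ⊕ takes the minimum of its arguments and ⊗ takes their sum. Working out the expression (((0 ⊗ 1) ⊕ (4 ⊕ 2)) ⊕ ((7 ⊕ -4) ⊕ (4 ⊗ 2))) gives -4.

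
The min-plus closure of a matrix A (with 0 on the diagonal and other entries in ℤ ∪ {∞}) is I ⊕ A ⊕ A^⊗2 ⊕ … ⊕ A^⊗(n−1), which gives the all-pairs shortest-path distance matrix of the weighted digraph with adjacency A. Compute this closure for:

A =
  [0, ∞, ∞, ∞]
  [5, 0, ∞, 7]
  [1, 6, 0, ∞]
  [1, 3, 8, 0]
Closure =
  [0, ∞, ∞, ∞]
  [5, 0, 15, 7]
  [1, 6, 0, 13]
  [1, 3, 8, 0]

This is the Floyd-Warshall all-pairs shortest-path computation. For each intermediate vertex k = 0, 1, …, 3, update dist[i][j] ← min(dist[i][j], dist[i][k] + dist[k][j]). The final matrix gives, for each (i, j), the minimum total weight of any directed path from i to j (possibly empty when i = j).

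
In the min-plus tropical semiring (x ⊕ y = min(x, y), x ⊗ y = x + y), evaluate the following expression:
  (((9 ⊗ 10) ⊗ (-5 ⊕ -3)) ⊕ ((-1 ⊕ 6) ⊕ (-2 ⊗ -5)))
(((9 ⊗ 10) ⊗ (-5 ⊕ -3)) ⊕ ((-1 ⊕ 6) ⊕ (-2 ⊗ -5))) = -7

Expand innermost to outermost. Recall ⊕ takes the minimum of its arguments and ⊗ takes their sum. Working out the expression (((9 ⊗ 10) ⊗ (-5 ⊕ -3)) ⊕ ((-1 ⊕ 6) ⊕ (-2 ⊗ -5))) gives -7.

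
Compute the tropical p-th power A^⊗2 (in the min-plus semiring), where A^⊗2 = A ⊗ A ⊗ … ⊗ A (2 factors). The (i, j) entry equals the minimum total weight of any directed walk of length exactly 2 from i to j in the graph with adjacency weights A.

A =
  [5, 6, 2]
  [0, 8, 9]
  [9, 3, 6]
A^⊗2 =
  [6, 5, 7]
  [5, 6, 2]
  [3, 9, 11]

Each entry (A^⊗2)_ij equals the minimum over all length-2 walks i = v_0 → v_1 → … → v_2 = j of Σ_t A[v_t][v_{t+1}]. For example, for (i, j) = (0, 2) we minimise over 3 possible intermediate vertex sequences; the minimum is 7, attained along the walk 0 → 0 → 2.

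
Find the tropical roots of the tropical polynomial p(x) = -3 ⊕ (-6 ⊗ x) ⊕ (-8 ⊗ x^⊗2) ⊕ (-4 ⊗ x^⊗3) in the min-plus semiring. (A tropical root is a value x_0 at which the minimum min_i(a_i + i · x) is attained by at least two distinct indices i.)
Roots: {-4, 2, 3}

Each tropical root is a break point of the lower envelope of the lines y = a_i + i · x (there are 4 lines, with slopes 0, 1, ..., 3). Only the lines that attain the minimum somewhere contribute to roots; other lines are dominated. Here the surviving (envelope) indices are i = 3, i = 2, i = 1, i = 0.
Intersections between consecutive envelope lines give the roots: for adjacent envelope indices i < j the intersection is x = (a_i − a_j) / (j − i). Reading off the sorted break points: {-4, 2, 3}.
Verification: at each break x_0, at least two indices attain the minimum of min_i(a_i + i · x_0).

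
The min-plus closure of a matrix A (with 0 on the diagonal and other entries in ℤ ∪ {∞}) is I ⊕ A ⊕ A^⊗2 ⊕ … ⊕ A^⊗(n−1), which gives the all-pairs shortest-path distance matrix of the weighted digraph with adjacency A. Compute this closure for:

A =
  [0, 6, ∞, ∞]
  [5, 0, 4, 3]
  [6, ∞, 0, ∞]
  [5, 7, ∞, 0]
Closure =
  [0, 6, 10, 9]
  [5, 0, 4, 3]
  [6, 12, 0, 15]
  [5, 7, 11, 0]

This is the Floyd-Warshall all-pairs shortest-path computation. For each intermediate vertex k = 0, 1, …, 3, update dist[i][j] ← min(dist[i][j], dist[i][k] + dist[k][j]). The final matrix gives, for each (i, j), the minimum total weight of any directed path from i to j (possibly empty when i = j).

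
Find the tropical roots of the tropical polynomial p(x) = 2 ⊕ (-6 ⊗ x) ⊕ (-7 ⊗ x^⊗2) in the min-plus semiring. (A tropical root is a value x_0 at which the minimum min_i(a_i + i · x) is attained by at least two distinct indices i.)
Roots: {1, 8}

Each tropical root is a break point of the lower envelope of the lines y = a_i + i · x (there are 3 lines, with slopes 0, 1, ..., 2). Only the lines that attain the minimum somewhere contribute to roots; other lines are dominated. Here the surviving (envelope) indices are i = 2, i = 1, i = 0.
Intersections between consecutive envelope lines give the roots: for adjacent envelope indices i < j the intersection is x = (a_i − a_j) / (j − i). Reading off the sorted break points: {1, 8}.
Verification: at each break x_0, at least two indices attain the minimum of min_i(a_i + i · x_0).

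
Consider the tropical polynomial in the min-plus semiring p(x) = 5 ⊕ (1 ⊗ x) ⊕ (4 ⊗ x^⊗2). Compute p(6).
p(6) = 5

A tropical monomial a ⊗ x^⊗i evaluates to a + i · x. Evaluating each term at x = 6:
  Term 0 contributes 5 + 0 · 6 = 5
  Term 1 contributes 1 + 1 · 6 = 7
  Term 2 contributes 4 + 2 · 6 = 16
p(6) = ⊕ of these = min[5, 7, 16] = 5.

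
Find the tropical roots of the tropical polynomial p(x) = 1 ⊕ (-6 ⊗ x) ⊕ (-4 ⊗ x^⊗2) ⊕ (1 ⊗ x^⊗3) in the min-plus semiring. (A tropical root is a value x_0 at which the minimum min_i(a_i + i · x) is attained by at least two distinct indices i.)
Roots: {-5, -2, 7}

Each tropical root is a break point of the lower envelope of the lines y = a_i + i · x (there are 4 lines, with slopes 0, 1, ..., 3). Only the lines that attain the minimum somewhere contribute to roots; other lines are dominated. Here the surviving (envelope) indices are i = 3, i = 2, i = 1, i = 0.
Intersections between consecutive envelope lines give the roots: for adjacent envelope indices i < j the intersection is x = (a_i − a_j) / (j − i). Reading off the sorted break points: {-5, -2, 7}.
Verification: at each break x_0, at least two indices attain the minimum of min_i(a_i + i · x_0).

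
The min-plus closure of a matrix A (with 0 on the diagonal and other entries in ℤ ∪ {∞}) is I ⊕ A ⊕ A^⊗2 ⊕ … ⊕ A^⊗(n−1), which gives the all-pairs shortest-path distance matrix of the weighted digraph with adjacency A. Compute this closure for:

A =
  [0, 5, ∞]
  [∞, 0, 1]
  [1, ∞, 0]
Closure =
  [0, 5, 6]
  [2, 0, 1]
  [1, 6, 0]

This is the Floyd-Warshall all-pairs shortest-path computation. For each intermediate vertex k = 0, 1, …, 2, update dist[i][j] ← min(dist[i][j], dist[i][k] + dist[k][j]). The final matrix gives, for each (i, j), the minimum total weight of any directed path from i to j (possibly empty when i = j).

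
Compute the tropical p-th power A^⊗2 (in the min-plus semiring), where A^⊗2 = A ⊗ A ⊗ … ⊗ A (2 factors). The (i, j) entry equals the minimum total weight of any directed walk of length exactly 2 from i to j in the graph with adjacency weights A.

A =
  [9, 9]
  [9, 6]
A^⊗2 =
  [18, 15]
  [15, 12]

Each entry (A^⊗2)_ij equals the minimum over all length-2 walks i = v_0 → v_1 → … → v_2 = j of Σ_t A[v_t][v_{t+1}]. For example, for (i, j) = (0, 1) we minimise over 2 possible intermediate vertex sequences; the minimum is 15, attained along the walk 0 → 1 → 1.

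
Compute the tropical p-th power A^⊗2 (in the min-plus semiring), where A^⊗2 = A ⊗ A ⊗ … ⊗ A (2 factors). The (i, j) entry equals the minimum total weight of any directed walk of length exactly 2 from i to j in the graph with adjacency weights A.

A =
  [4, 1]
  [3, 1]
A^⊗2 =
  [4, 2]
  [4, 2]

Each entry (A^⊗2)_ij equals the minimum over all length-2 walks i = v_0 → v_1 → … → v_2 = j of Σ_t A[v_t][v_{t+1}]. For example, for (i, j) = (0, 1) we minimise over 2 possible intermediate vertex sequences; the minimum is 2, attained along the walk 0 → 1 → 1.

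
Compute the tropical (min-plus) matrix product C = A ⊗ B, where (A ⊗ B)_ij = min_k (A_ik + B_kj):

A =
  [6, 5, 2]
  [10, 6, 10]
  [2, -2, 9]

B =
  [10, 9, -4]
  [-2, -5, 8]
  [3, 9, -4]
A ⊗ B =
  [3, 0, -2]
  [4, 1, 6]
  [-4, -7, -2]

Apply the min-plus product entry-by-entry:
  C[0][0] = min over k of (A[0][0] + B[0][0] = 6 + 10 = 16, A[0][1] + B[1][0] = 5 + -2 = 3, A[0][2] + B[2][0] = 2 + 3 = 5) = 3 (attained at k = 1)
  C[0][1] = min over k of (A[0][0] + B[0][1] = 6 + 9 = 15, A[0][1] + B[1][1] = 5 + -5 = 0, A[0][2] + B[2][1] = 2 + 9 = 11) = 0 (attained at k = 1)
  C[0][2] = min over k of (A[0][0] + B[0][2] = 6 + -4 = 2, A[0][1] + B[1][2] = 5 + 8 = 13, A[0][2] + B[2][2] = 2 + -4 = -2) = -2 (attained at k = 2)
  C[1][0] = min over k of (A[1][0] + B[0][0] = 10 + 10 = 20, A[1][1] + B[1][0] = 6 + -2 = 4, A[1][2] + B[2][0] = 10 + 3 = 13) = 4 (attained at k = 1)
  C[1][1] = min over k of (A[1][0] + B[0][1] = 10 + 9 = 19, A[1][1] + B[1][1] = 6 + -5 = 1, A[1][2] + B[2][1] = 10 + 9 = 19) = 1 (attained at k = 1)
  C[1][2] = min over k of (A[1][0] + B[0][2] = 10 + -4 = 6, A[1][1] + B[1][2] = 6 + 8 = 14, A[1][2] + B[2][2] = 10 + -4 = 6) = 6 (attained at k = 0)
  C[2][0] = min over k of (A[2][0] + B[0][0] = 2 + 10 = 12, A[2][1] + B[1][0] = -2 + -2 = -4, A[2][2] + B[2][0] = 9 + 3 = 12) = -4 (attained at k = 1)
  C[2][1] = min over k of (A[2][0] + B[0][1] = 2 + 9 = 11, A[2][1] + B[1][1] = -2 + -5 = -7, A[2][2] + B[2][1] = 9 + 9 = 18) = -7 (attained at k = 1)
  C[2][2] = min over k of (A[2][0] + B[0][2] = 2 + -4 = -2, A[2][1] + B[1][2] = -2 + 8 = 6, A[2][2] + B[2][2] = 9 + -4 = 5) = -2 (attained at k = 0)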